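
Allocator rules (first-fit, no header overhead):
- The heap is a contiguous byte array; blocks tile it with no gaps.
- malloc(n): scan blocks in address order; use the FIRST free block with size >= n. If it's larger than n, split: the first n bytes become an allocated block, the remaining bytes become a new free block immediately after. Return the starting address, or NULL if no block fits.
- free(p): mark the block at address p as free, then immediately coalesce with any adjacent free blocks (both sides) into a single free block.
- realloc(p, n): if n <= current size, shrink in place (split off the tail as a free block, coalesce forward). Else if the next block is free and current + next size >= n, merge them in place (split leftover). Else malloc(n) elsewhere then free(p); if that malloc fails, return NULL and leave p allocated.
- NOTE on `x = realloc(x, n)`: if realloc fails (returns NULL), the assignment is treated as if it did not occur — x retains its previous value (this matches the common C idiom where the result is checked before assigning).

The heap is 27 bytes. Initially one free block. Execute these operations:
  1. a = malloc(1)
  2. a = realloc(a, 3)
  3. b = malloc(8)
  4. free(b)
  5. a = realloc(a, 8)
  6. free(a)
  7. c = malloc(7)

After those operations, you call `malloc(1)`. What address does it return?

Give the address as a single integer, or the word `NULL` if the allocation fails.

Answer: 7

Derivation:
Op 1: a = malloc(1) -> a = 0; heap: [0-0 ALLOC][1-26 FREE]
Op 2: a = realloc(a, 3) -> a = 0; heap: [0-2 ALLOC][3-26 FREE]
Op 3: b = malloc(8) -> b = 3; heap: [0-2 ALLOC][3-10 ALLOC][11-26 FREE]
Op 4: free(b) -> (freed b); heap: [0-2 ALLOC][3-26 FREE]
Op 5: a = realloc(a, 8) -> a = 0; heap: [0-7 ALLOC][8-26 FREE]
Op 6: free(a) -> (freed a); heap: [0-26 FREE]
Op 7: c = malloc(7) -> c = 0; heap: [0-6 ALLOC][7-26 FREE]
malloc(1): first-fit scan over [0-6 ALLOC][7-26 FREE] -> 7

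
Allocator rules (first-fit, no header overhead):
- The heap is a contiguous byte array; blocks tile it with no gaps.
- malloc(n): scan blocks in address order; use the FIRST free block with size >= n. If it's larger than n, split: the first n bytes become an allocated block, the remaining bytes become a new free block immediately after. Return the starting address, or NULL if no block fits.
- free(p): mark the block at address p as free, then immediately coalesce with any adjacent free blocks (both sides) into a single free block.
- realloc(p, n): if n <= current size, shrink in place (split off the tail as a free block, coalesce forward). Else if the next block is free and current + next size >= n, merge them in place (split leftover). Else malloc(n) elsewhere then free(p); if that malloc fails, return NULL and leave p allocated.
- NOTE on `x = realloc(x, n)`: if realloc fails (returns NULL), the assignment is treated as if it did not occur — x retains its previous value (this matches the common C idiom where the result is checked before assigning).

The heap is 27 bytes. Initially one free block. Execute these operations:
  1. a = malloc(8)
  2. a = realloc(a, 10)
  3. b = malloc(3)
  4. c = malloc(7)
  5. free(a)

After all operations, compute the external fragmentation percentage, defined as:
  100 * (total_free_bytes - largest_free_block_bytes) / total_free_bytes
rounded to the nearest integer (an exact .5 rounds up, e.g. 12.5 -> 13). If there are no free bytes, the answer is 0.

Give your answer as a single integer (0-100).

Answer: 41

Derivation:
Op 1: a = malloc(8) -> a = 0; heap: [0-7 ALLOC][8-26 FREE]
Op 2: a = realloc(a, 10) -> a = 0; heap: [0-9 ALLOC][10-26 FREE]
Op 3: b = malloc(3) -> b = 10; heap: [0-9 ALLOC][10-12 ALLOC][13-26 FREE]
Op 4: c = malloc(7) -> c = 13; heap: [0-9 ALLOC][10-12 ALLOC][13-19 ALLOC][20-26 FREE]
Op 5: free(a) -> (freed a); heap: [0-9 FREE][10-12 ALLOC][13-19 ALLOC][20-26 FREE]
Free blocks: [10 7] total_free=17 largest=10 -> 100*(17-10)/17 = 700/17 ≈ 41.176 -> rounds to 41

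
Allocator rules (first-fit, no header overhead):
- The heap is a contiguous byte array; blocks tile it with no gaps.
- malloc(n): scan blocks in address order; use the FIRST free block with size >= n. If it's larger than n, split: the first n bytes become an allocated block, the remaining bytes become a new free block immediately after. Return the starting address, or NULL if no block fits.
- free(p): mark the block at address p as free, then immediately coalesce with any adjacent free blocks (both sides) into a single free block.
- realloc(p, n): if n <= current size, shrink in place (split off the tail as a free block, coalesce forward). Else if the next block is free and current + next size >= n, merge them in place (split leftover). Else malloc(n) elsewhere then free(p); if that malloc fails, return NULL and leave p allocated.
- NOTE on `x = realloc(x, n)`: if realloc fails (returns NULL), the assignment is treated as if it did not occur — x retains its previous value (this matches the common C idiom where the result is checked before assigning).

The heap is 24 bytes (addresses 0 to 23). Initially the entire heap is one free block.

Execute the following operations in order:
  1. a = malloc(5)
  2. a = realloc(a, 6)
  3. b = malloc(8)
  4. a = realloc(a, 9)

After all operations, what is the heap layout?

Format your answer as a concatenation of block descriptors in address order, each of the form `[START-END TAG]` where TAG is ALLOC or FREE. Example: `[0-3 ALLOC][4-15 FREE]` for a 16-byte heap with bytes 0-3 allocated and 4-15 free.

Op 1: a = malloc(5) -> a = 0; heap: [0-4 ALLOC][5-23 FREE]
Op 2: a = realloc(a, 6) -> a = 0; heap: [0-5 ALLOC][6-23 FREE]
Op 3: b = malloc(8) -> b = 6; heap: [0-5 ALLOC][6-13 ALLOC][14-23 FREE]
Op 4: a = realloc(a, 9) -> a = 14; heap: [0-5 FREE][6-13 ALLOC][14-22 ALLOC][23-23 FREE]

Answer: [0-5 FREE][6-13 ALLOC][14-22 ALLOC][23-23 FREE]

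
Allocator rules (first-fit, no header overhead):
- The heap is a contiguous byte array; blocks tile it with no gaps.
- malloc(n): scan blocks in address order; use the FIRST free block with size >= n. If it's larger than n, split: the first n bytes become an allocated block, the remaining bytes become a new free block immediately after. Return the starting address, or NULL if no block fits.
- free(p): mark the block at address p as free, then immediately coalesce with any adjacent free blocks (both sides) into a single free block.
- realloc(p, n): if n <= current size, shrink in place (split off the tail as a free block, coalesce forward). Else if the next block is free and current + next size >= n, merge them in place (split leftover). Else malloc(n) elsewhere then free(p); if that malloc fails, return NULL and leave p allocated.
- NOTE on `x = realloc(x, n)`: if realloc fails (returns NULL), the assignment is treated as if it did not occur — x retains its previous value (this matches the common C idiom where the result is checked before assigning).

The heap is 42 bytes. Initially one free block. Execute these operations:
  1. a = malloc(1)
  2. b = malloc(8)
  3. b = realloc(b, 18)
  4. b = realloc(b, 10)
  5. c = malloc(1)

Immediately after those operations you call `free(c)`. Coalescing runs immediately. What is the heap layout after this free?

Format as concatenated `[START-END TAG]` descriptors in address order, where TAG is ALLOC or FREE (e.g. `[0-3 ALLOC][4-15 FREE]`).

Answer: [0-0 ALLOC][1-10 ALLOC][11-41 FREE]

Derivation:
Op 1: a = malloc(1) -> a = 0; heap: [0-0 ALLOC][1-41 FREE]
Op 2: b = malloc(8) -> b = 1; heap: [0-0 ALLOC][1-8 ALLOC][9-41 FREE]
Op 3: b = realloc(b, 18) -> b = 1; heap: [0-0 ALLOC][1-18 ALLOC][19-41 FREE]
Op 4: b = realloc(b, 10) -> b = 1; heap: [0-0 ALLOC][1-10 ALLOC][11-41 FREE]
Op 5: c = malloc(1) -> c = 11; heap: [0-0 ALLOC][1-10 ALLOC][11-11 ALLOC][12-41 FREE]
free(c): c = 11 -> block [11-11 ALLOC]; mark free, coalesce with adjacent free neighbors -> [0-0 ALLOC][1-10 ALLOC][11-41 FREE]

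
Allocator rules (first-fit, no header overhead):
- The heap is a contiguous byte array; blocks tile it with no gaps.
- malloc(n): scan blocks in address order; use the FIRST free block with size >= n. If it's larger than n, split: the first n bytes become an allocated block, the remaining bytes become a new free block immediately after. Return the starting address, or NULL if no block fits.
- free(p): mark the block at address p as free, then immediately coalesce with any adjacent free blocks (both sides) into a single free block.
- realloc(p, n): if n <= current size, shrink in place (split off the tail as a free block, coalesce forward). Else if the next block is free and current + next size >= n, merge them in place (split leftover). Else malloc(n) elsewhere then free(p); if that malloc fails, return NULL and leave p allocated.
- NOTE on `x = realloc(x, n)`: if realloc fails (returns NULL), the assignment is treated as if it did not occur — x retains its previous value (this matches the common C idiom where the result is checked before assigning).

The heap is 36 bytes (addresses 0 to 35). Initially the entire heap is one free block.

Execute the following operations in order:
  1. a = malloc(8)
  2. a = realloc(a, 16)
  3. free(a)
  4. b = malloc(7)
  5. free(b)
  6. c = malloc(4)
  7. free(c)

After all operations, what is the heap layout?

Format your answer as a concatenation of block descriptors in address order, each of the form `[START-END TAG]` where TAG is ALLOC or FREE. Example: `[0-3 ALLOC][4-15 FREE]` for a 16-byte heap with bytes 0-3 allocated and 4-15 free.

Answer: [0-35 FREE]

Derivation:
Op 1: a = malloc(8) -> a = 0; heap: [0-7 ALLOC][8-35 FREE]
Op 2: a = realloc(a, 16) -> a = 0; heap: [0-15 ALLOC][16-35 FREE]
Op 3: free(a) -> (freed a); heap: [0-35 FREE]
Op 4: b = malloc(7) -> b = 0; heap: [0-6 ALLOC][7-35 FREE]
Op 5: free(b) -> (freed b); heap: [0-35 FREE]
Op 6: c = malloc(4) -> c = 0; heap: [0-3 ALLOC][4-35 FREE]
Op 7: free(c) -> (freed c); heap: [0-35 FREE]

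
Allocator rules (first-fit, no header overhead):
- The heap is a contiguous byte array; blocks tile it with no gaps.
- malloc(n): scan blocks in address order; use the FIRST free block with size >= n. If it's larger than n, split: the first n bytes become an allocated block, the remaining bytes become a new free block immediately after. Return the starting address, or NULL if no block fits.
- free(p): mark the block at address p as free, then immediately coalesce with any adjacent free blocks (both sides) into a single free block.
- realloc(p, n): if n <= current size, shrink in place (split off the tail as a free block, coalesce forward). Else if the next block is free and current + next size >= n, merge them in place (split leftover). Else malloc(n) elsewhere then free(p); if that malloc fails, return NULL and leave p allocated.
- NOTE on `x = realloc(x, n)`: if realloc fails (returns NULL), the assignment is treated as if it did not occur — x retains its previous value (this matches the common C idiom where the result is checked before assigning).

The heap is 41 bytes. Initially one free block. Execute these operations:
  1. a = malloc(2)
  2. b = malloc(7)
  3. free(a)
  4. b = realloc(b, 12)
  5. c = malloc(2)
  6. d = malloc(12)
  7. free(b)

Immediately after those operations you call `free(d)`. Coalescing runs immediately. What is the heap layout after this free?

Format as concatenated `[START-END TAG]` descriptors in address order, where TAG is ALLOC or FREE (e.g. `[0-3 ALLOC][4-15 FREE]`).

Answer: [0-1 ALLOC][2-40 FREE]

Derivation:
Op 1: a = malloc(2) -> a = 0; heap: [0-1 ALLOC][2-40 FREE]
Op 2: b = malloc(7) -> b = 2; heap: [0-1 ALLOC][2-8 ALLOC][9-40 FREE]
Op 3: free(a) -> (freed a); heap: [0-1 FREE][2-8 ALLOC][9-40 FREE]
Op 4: b = realloc(b, 12) -> b = 2; heap: [0-1 FREE][2-13 ALLOC][14-40 FREE]
Op 5: c = malloc(2) -> c = 0; heap: [0-1 ALLOC][2-13 ALLOC][14-40 FREE]
Op 6: d = malloc(12) -> d = 14; heap: [0-1 ALLOC][2-13 ALLOC][14-25 ALLOC][26-40 FREE]
Op 7: free(b) -> (freed b); heap: [0-1 ALLOC][2-13 FREE][14-25 ALLOC][26-40 FREE]
free(d): d = 14 -> block [14-25 ALLOC]; mark free, coalesce with adjacent free neighbors -> [0-1 ALLOC][2-40 FREE]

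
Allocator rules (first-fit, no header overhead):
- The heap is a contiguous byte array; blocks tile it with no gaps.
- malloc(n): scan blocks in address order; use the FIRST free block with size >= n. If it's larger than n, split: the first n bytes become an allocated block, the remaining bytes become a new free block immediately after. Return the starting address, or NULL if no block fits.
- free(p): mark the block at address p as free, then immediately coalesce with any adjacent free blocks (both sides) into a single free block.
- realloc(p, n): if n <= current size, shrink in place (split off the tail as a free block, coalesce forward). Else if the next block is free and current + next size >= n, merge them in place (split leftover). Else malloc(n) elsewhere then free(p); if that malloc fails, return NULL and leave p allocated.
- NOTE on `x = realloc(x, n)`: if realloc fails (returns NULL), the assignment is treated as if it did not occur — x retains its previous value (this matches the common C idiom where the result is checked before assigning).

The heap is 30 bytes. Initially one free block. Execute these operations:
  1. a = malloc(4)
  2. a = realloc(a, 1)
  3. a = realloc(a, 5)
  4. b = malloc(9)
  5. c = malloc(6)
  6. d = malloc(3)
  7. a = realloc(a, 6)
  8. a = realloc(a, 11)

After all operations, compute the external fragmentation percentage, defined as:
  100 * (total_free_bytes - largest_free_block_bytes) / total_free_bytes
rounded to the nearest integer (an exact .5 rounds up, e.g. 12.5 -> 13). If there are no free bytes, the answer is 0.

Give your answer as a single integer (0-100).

Answer: 17

Derivation:
Op 1: a = malloc(4) -> a = 0; heap: [0-3 ALLOC][4-29 FREE]
Op 2: a = realloc(a, 1) -> a = 0; heap: [0-0 ALLOC][1-29 FREE]
Op 3: a = realloc(a, 5) -> a = 0; heap: [0-4 ALLOC][5-29 FREE]
Op 4: b = malloc(9) -> b = 5; heap: [0-4 ALLOC][5-13 ALLOC][14-29 FREE]
Op 5: c = malloc(6) -> c = 14; heap: [0-4 ALLOC][5-13 ALLOC][14-19 ALLOC][20-29 FREE]
Op 6: d = malloc(3) -> d = 20; heap: [0-4 ALLOC][5-13 ALLOC][14-19 ALLOC][20-22 ALLOC][23-29 FREE]
Op 7: a = realloc(a, 6) -> a = 23; heap: [0-4 FREE][5-13 ALLOC][14-19 ALLOC][20-22 ALLOC][23-28 ALLOC][29-29 FREE]
Op 8: a = realloc(a, 11) -> NULL (a unchanged); heap: [0-4 FREE][5-13 ALLOC][14-19 ALLOC][20-22 ALLOC][23-28 ALLOC][29-29 FREE]
Free blocks: [5 1] total_free=6 largest=5 -> 100*(6-5)/6 = 100/6 ≈ 16.667 -> rounds to 17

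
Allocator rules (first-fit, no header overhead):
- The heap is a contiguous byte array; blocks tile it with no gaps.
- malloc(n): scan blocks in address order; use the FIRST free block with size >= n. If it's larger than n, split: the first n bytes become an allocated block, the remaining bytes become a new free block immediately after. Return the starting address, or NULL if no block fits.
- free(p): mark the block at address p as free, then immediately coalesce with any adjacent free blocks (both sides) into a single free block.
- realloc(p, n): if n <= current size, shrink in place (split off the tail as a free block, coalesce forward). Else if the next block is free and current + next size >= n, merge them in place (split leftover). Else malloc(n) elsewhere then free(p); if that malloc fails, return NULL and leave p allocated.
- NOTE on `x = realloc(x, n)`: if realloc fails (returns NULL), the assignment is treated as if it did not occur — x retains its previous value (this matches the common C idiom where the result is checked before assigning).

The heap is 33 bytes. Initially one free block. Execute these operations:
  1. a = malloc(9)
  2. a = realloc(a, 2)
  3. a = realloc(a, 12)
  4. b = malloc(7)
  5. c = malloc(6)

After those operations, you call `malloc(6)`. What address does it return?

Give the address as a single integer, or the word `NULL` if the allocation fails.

Answer: 25

Derivation:
Op 1: a = malloc(9) -> a = 0; heap: [0-8 ALLOC][9-32 FREE]
Op 2: a = realloc(a, 2) -> a = 0; heap: [0-1 ALLOC][2-32 FREE]
Op 3: a = realloc(a, 12) -> a = 0; heap: [0-11 ALLOC][12-32 FREE]
Op 4: b = malloc(7) -> b = 12; heap: [0-11 ALLOC][12-18 ALLOC][19-32 FREE]
Op 5: c = malloc(6) -> c = 19; heap: [0-11 ALLOC][12-18 ALLOC][19-24 ALLOC][25-32 FREE]
malloc(6): first-fit scan over [0-11 ALLOC][12-18 ALLOC][19-24 ALLOC][25-32 FREE] -> 25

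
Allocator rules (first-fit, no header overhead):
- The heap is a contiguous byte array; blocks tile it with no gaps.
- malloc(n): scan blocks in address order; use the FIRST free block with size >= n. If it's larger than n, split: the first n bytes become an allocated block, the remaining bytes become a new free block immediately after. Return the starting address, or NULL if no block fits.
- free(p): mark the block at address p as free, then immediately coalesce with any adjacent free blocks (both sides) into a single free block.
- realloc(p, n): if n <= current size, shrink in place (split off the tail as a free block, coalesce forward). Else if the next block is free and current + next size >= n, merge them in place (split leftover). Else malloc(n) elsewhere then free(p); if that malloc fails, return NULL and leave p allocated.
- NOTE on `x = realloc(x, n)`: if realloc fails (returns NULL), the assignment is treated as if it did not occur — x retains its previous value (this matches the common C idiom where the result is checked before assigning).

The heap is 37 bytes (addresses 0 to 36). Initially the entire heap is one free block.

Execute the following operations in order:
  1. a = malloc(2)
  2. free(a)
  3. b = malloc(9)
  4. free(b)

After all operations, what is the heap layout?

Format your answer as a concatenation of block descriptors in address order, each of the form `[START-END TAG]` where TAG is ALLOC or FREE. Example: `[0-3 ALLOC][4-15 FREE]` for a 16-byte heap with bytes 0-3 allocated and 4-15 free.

Answer: [0-36 FREE]

Derivation:
Op 1: a = malloc(2) -> a = 0; heap: [0-1 ALLOC][2-36 FREE]
Op 2: free(a) -> (freed a); heap: [0-36 FREE]
Op 3: b = malloc(9) -> b = 0; heap: [0-8 ALLOC][9-36 FREE]
Op 4: free(b) -> (freed b); heap: [0-36 FREE]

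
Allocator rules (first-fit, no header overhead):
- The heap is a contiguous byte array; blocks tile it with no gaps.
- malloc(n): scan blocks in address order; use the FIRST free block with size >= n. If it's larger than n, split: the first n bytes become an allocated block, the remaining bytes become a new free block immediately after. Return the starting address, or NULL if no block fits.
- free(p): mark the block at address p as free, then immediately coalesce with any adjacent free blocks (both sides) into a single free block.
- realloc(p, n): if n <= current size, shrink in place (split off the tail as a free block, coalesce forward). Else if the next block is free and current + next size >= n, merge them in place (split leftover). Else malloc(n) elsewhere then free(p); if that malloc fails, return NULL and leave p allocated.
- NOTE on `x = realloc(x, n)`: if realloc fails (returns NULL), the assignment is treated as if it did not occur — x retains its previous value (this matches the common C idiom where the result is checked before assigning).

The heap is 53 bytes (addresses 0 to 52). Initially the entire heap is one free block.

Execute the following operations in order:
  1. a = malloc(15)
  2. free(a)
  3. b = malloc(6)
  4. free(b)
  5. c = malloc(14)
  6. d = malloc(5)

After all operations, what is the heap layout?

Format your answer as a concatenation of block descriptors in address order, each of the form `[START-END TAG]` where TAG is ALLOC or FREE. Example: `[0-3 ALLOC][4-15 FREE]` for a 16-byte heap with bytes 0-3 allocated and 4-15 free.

Op 1: a = malloc(15) -> a = 0; heap: [0-14 ALLOC][15-52 FREE]
Op 2: free(a) -> (freed a); heap: [0-52 FREE]
Op 3: b = malloc(6) -> b = 0; heap: [0-5 ALLOC][6-52 FREE]
Op 4: free(b) -> (freed b); heap: [0-52 FREE]
Op 5: c = malloc(14) -> c = 0; heap: [0-13 ALLOC][14-52 FREE]
Op 6: d = malloc(5) -> d = 14; heap: [0-13 ALLOC][14-18 ALLOC][19-52 FREE]

Answer: [0-13 ALLOC][14-18 ALLOC][19-52 FREE]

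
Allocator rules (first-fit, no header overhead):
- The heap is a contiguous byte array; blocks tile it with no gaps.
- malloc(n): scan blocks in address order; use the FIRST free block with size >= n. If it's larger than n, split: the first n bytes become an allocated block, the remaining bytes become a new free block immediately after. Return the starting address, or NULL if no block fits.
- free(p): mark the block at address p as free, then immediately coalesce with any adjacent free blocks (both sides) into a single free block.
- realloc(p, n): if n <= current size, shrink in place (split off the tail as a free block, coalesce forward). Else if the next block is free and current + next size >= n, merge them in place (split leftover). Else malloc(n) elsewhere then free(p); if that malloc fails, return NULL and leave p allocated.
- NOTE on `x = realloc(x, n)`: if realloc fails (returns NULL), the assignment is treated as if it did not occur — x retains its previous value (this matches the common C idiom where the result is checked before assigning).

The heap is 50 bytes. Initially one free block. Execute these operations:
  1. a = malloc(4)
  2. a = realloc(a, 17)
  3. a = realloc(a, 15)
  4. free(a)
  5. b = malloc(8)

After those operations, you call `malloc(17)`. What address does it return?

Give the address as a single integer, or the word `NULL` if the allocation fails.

Op 1: a = malloc(4) -> a = 0; heap: [0-3 ALLOC][4-49 FREE]
Op 2: a = realloc(a, 17) -> a = 0; heap: [0-16 ALLOC][17-49 FREE]
Op 3: a = realloc(a, 15) -> a = 0; heap: [0-14 ALLOC][15-49 FREE]
Op 4: free(a) -> (freed a); heap: [0-49 FREE]
Op 5: b = malloc(8) -> b = 0; heap: [0-7 ALLOC][8-49 FREE]
malloc(17): first-fit scan over [0-7 ALLOC][8-49 FREE] -> 8

Answer: 8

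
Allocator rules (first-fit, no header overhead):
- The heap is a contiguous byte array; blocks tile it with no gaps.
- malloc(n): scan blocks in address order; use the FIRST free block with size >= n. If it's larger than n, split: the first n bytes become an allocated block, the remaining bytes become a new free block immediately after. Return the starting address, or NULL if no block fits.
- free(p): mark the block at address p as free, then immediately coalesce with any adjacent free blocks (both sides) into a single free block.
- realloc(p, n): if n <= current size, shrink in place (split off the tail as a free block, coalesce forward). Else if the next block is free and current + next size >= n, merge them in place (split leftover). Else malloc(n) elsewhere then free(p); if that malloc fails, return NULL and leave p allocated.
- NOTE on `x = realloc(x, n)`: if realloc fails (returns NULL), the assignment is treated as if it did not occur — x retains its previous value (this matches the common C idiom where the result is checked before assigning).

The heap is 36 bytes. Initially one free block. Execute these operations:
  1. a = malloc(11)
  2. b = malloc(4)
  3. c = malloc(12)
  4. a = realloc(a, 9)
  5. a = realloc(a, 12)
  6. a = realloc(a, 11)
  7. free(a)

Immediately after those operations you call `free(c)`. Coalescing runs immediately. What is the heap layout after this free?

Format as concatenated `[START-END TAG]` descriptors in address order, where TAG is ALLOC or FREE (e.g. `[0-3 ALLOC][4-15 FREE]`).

Op 1: a = malloc(11) -> a = 0; heap: [0-10 ALLOC][11-35 FREE]
Op 2: b = malloc(4) -> b = 11; heap: [0-10 ALLOC][11-14 ALLOC][15-35 FREE]
Op 3: c = malloc(12) -> c = 15; heap: [0-10 ALLOC][11-14 ALLOC][15-26 ALLOC][27-35 FREE]
Op 4: a = realloc(a, 9) -> a = 0; heap: [0-8 ALLOC][9-10 FREE][11-14 ALLOC][15-26 ALLOC][27-35 FREE]
Op 5: a = realloc(a, 12) -> NULL (a unchanged); heap: [0-8 ALLOC][9-10 FREE][11-14 ALLOC][15-26 ALLOC][27-35 FREE]
Op 6: a = realloc(a, 11) -> a = 0; heap: [0-10 ALLOC][11-14 ALLOC][15-26 ALLOC][27-35 FREE]
Op 7: free(a) -> (freed a); heap: [0-10 FREE][11-14 ALLOC][15-26 ALLOC][27-35 FREE]
free(c): c = 15 -> block [15-26 ALLOC]; mark free, coalesce with adjacent free neighbors -> [0-10 FREE][11-14 ALLOC][15-35 FREE]

Answer: [0-10 FREE][11-14 ALLOC][15-35 FREE]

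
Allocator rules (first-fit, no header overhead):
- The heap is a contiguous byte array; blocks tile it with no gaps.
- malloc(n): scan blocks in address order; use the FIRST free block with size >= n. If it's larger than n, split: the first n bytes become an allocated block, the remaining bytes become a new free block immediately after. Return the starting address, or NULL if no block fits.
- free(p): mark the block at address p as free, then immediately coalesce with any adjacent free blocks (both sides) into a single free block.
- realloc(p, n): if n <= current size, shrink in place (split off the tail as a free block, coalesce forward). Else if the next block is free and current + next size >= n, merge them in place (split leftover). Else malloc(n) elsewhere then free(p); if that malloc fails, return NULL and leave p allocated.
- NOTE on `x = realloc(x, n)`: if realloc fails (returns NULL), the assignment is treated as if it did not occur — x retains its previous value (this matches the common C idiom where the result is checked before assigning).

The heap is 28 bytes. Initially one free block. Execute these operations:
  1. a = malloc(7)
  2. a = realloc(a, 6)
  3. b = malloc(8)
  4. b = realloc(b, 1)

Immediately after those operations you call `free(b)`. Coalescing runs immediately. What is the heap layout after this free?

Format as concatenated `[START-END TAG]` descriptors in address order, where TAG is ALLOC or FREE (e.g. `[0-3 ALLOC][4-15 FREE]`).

Op 1: a = malloc(7) -> a = 0; heap: [0-6 ALLOC][7-27 FREE]
Op 2: a = realloc(a, 6) -> a = 0; heap: [0-5 ALLOC][6-27 FREE]
Op 3: b = malloc(8) -> b = 6; heap: [0-5 ALLOC][6-13 ALLOC][14-27 FREE]
Op 4: b = realloc(b, 1) -> b = 6; heap: [0-5 ALLOC][6-6 ALLOC][7-27 FREE]
free(b): b = 6 -> block [6-6 ALLOC]; mark free, coalesce with adjacent free neighbors -> [0-5 ALLOC][6-27 FREE]

Answer: [0-5 ALLOC][6-27 FREE]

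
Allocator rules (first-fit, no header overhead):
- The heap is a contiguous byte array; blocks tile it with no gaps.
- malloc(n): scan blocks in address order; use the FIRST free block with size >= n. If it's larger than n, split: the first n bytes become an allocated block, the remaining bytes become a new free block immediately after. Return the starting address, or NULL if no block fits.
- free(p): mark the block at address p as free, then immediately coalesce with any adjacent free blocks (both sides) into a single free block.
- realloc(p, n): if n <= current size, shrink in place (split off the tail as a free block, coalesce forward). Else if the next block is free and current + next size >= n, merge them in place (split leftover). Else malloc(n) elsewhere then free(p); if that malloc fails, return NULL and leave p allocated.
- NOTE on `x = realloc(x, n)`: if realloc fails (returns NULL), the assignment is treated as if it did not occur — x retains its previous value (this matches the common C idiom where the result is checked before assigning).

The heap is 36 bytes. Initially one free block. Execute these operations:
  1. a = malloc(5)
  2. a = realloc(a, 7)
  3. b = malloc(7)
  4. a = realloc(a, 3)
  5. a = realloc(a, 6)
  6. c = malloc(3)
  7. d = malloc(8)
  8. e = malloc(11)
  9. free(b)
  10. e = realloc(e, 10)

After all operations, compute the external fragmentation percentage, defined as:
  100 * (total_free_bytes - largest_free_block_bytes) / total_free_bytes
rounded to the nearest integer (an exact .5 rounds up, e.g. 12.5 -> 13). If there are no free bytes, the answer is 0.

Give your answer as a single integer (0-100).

Op 1: a = malloc(5) -> a = 0; heap: [0-4 ALLOC][5-35 FREE]
Op 2: a = realloc(a, 7) -> a = 0; heap: [0-6 ALLOC][7-35 FREE]
Op 3: b = malloc(7) -> b = 7; heap: [0-6 ALLOC][7-13 ALLOC][14-35 FREE]
Op 4: a = realloc(a, 3) -> a = 0; heap: [0-2 ALLOC][3-6 FREE][7-13 ALLOC][14-35 FREE]
Op 5: a = realloc(a, 6) -> a = 0; heap: [0-5 ALLOC][6-6 FREE][7-13 ALLOC][14-35 FREE]
Op 6: c = malloc(3) -> c = 14; heap: [0-5 ALLOC][6-6 FREE][7-13 ALLOC][14-16 ALLOC][17-35 FREE]
Op 7: d = malloc(8) -> d = 17; heap: [0-5 ALLOC][6-6 FREE][7-13 ALLOC][14-16 ALLOC][17-24 ALLOC][25-35 FREE]
Op 8: e = malloc(11) -> e = 25; heap: [0-5 ALLOC][6-6 FREE][7-13 ALLOC][14-16 ALLOC][17-24 ALLOC][25-35 ALLOC]
Op 9: free(b) -> (freed b); heap: [0-5 ALLOC][6-13 FREE][14-16 ALLOC][17-24 ALLOC][25-35 ALLOC]
Op 10: e = realloc(e, 10) -> e = 25; heap: [0-5 ALLOC][6-13 FREE][14-16 ALLOC][17-24 ALLOC][25-34 ALLOC][35-35 FREE]
Free blocks: [8 1] total_free=9 largest=8 -> 100*(9-8)/9 = 100/9 ≈ 11.111 -> rounds to 11

Answer: 11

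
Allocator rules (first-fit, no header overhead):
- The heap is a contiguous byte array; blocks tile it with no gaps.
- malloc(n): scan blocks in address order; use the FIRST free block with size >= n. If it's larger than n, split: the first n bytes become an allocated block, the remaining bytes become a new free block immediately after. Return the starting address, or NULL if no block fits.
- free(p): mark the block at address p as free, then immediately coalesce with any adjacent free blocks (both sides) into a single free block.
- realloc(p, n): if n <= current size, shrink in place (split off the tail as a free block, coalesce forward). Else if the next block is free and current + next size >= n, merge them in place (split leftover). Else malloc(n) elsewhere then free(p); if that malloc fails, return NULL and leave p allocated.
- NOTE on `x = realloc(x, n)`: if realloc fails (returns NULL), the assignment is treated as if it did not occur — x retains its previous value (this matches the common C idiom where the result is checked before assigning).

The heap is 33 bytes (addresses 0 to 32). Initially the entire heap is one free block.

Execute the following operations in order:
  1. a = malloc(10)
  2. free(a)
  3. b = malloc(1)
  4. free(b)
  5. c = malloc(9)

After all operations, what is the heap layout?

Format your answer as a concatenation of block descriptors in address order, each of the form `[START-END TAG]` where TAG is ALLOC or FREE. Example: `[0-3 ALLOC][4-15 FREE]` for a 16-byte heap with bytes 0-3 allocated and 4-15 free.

Op 1: a = malloc(10) -> a = 0; heap: [0-9 ALLOC][10-32 FREE]
Op 2: free(a) -> (freed a); heap: [0-32 FREE]
Op 3: b = malloc(1) -> b = 0; heap: [0-0 ALLOC][1-32 FREE]
Op 4: free(b) -> (freed b); heap: [0-32 FREE]
Op 5: c = malloc(9) -> c = 0; heap: [0-8 ALLOC][9-32 FREE]

Answer: [0-8 ALLOC][9-32 FREE]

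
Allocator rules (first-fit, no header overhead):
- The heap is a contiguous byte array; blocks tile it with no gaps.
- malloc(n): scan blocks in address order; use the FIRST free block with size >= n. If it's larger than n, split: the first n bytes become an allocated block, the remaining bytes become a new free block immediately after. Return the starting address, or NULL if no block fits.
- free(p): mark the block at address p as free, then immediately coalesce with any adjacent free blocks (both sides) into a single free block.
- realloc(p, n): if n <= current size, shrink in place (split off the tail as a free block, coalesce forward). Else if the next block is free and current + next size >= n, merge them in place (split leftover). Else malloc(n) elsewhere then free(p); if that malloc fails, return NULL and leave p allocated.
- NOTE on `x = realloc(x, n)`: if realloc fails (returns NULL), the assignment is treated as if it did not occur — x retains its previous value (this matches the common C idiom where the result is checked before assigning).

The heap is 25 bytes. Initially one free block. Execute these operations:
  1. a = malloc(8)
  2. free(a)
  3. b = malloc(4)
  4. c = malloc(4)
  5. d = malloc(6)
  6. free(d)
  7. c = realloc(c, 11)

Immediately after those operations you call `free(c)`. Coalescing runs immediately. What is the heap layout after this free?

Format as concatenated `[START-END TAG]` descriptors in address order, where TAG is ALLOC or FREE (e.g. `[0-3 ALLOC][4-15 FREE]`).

Answer: [0-3 ALLOC][4-24 FREE]

Derivation:
Op 1: a = malloc(8) -> a = 0; heap: [0-7 ALLOC][8-24 FREE]
Op 2: free(a) -> (freed a); heap: [0-24 FREE]
Op 3: b = malloc(4) -> b = 0; heap: [0-3 ALLOC][4-24 FREE]
Op 4: c = malloc(4) -> c = 4; heap: [0-3 ALLOC][4-7 ALLOC][8-24 FREE]
Op 5: d = malloc(6) -> d = 8; heap: [0-3 ALLOC][4-7 ALLOC][8-13 ALLOC][14-24 FREE]
Op 6: free(d) -> (freed d); heap: [0-3 ALLOC][4-7 ALLOC][8-24 FREE]
Op 7: c = realloc(c, 11) -> c = 4; heap: [0-3 ALLOC][4-14 ALLOC][15-24 FREE]
free(c): c = 4 -> block [4-14 ALLOC]; mark free, coalesce with adjacent free neighbors -> [0-3 ALLOC][4-24 FREE]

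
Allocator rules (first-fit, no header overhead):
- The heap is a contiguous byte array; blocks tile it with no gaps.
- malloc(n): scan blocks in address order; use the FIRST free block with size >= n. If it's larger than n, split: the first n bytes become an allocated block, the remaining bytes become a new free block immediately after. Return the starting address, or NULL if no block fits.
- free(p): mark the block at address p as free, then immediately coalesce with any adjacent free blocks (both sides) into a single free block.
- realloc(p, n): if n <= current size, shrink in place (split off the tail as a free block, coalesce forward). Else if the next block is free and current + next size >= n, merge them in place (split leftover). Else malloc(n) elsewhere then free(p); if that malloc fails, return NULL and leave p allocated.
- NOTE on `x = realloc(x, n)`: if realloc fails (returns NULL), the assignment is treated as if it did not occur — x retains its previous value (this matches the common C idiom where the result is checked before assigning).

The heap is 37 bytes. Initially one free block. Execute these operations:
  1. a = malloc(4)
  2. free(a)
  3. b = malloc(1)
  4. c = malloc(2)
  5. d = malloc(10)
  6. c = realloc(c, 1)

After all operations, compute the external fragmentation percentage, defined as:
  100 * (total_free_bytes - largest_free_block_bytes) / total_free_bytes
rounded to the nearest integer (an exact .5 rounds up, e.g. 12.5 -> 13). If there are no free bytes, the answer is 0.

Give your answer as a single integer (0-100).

Op 1: a = malloc(4) -> a = 0; heap: [0-3 ALLOC][4-36 FREE]
Op 2: free(a) -> (freed a); heap: [0-36 FREE]
Op 3: b = malloc(1) -> b = 0; heap: [0-0 ALLOC][1-36 FREE]
Op 4: c = malloc(2) -> c = 1; heap: [0-0 ALLOC][1-2 ALLOC][3-36 FREE]
Op 5: d = malloc(10) -> d = 3; heap: [0-0 ALLOC][1-2 ALLOC][3-12 ALLOC][13-36 FREE]
Op 6: c = realloc(c, 1) -> c = 1; heap: [0-0 ALLOC][1-1 ALLOC][2-2 FREE][3-12 ALLOC][13-36 FREE]
Free blocks: [1 24] total_free=25 largest=24 -> 100*(25-24)/25 = 100/25 = 4

Answer: 4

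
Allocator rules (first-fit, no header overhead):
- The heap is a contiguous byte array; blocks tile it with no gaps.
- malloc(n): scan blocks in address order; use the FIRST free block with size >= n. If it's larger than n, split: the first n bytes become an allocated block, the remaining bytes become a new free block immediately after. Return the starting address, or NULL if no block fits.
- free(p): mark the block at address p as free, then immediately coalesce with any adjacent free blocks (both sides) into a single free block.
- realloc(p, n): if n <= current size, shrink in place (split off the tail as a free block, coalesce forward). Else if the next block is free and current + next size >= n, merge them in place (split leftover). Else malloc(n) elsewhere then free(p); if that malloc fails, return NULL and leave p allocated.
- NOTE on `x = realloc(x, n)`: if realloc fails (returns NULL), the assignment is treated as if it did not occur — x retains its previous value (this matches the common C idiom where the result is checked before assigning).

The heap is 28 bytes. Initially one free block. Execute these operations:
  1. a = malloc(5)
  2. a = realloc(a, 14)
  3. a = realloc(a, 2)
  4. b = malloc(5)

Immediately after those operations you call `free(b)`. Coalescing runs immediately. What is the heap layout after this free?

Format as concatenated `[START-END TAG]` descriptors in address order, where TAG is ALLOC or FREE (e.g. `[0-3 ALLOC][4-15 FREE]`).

Answer: [0-1 ALLOC][2-27 FREE]

Derivation:
Op 1: a = malloc(5) -> a = 0; heap: [0-4 ALLOC][5-27 FREE]
Op 2: a = realloc(a, 14) -> a = 0; heap: [0-13 ALLOC][14-27 FREE]
Op 3: a = realloc(a, 2) -> a = 0; heap: [0-1 ALLOC][2-27 FREE]
Op 4: b = malloc(5) -> b = 2; heap: [0-1 ALLOC][2-6 ALLOC][7-27 FREE]
free(b): b = 2 -> block [2-6 ALLOC]; mark free, coalesce with adjacent free neighbors -> [0-1 ALLOC][2-27 FREE]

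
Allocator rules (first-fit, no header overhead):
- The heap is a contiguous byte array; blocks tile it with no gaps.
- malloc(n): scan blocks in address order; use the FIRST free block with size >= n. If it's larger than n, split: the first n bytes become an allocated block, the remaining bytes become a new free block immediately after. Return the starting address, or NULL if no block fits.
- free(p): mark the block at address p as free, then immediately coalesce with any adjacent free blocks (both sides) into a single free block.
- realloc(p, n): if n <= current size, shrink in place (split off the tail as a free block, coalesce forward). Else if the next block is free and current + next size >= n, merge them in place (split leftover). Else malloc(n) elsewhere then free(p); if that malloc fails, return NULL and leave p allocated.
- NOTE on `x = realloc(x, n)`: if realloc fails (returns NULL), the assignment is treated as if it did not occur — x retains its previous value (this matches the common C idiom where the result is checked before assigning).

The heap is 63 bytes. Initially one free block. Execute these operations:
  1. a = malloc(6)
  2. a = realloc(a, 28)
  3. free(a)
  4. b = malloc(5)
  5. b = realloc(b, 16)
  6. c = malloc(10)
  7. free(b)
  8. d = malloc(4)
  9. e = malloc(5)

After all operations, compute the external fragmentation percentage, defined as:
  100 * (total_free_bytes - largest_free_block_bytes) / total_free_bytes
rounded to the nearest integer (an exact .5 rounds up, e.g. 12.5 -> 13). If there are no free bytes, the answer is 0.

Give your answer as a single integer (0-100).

Op 1: a = malloc(6) -> a = 0; heap: [0-5 ALLOC][6-62 FREE]
Op 2: a = realloc(a, 28) -> a = 0; heap: [0-27 ALLOC][28-62 FREE]
Op 3: free(a) -> (freed a); heap: [0-62 FREE]
Op 4: b = malloc(5) -> b = 0; heap: [0-4 ALLOC][5-62 FREE]
Op 5: b = realloc(b, 16) -> b = 0; heap: [0-15 ALLOC][16-62 FREE]
Op 6: c = malloc(10) -> c = 16; heap: [0-15 ALLOC][16-25 ALLOC][26-62 FREE]
Op 7: free(b) -> (freed b); heap: [0-15 FREE][16-25 ALLOC][26-62 FREE]
Op 8: d = malloc(4) -> d = 0; heap: [0-3 ALLOC][4-15 FREE][16-25 ALLOC][26-62 FREE]
Op 9: e = malloc(5) -> e = 4; heap: [0-3 ALLOC][4-8 ALLOC][9-15 FREE][16-25 ALLOC][26-62 FREE]
Free blocks: [7 37] total_free=44 largest=37 -> 100*(44-37)/44 = 700/44 ≈ 15.909 -> rounds to 16

Answer: 16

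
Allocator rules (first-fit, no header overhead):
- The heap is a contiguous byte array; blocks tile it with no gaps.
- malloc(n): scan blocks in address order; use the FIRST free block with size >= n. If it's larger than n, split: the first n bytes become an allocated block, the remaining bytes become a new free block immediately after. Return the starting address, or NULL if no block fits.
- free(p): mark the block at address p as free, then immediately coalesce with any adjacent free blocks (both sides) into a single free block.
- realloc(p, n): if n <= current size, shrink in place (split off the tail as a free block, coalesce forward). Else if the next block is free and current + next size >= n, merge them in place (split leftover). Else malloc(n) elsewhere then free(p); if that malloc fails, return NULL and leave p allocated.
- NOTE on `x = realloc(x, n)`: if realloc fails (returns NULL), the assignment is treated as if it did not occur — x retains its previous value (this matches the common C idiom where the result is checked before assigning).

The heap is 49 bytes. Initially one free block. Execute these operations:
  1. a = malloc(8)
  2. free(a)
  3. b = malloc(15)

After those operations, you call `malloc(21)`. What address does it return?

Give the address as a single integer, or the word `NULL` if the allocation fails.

Answer: 15

Derivation:
Op 1: a = malloc(8) -> a = 0; heap: [0-7 ALLOC][8-48 FREE]
Op 2: free(a) -> (freed a); heap: [0-48 FREE]
Op 3: b = malloc(15) -> b = 0; heap: [0-14 ALLOC][15-48 FREE]
malloc(21): first-fit scan over [0-14 ALLOC][15-48 FREE] -> 15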